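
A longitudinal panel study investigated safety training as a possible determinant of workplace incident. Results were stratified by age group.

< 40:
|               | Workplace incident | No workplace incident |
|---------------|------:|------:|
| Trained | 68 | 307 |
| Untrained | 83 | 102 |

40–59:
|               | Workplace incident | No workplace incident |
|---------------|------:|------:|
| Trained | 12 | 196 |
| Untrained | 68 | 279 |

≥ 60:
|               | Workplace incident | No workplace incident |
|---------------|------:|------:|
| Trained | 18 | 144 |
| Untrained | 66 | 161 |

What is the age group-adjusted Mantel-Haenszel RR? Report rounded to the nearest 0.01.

0.37

RR_MH = Σ(aᵢ·n₀ᵢ/nᵢ) / Σ(cᵢ·n₁ᵢ/nᵢ), with n₁ᵢ = aᵢ+bᵢ (exposed), n₀ᵢ = cᵢ+dᵢ (unexposed), nᵢ = n₁ᵢ+n₀ᵢ.
Stratum 1 (< 40): n₁ = 375, n₀ = 185, n = 560; a·n₀/n = 68·185/560 = 22.4643; c·n₁/n = 83·375/560 = 55.5804
Stratum 2 (40–59): n₁ = 208, n₀ = 347, n = 555; a·n₀/n = 12·347/555 = 7.5027; c·n₁/n = 68·208/555 = 25.4847
Stratum 3 (≥ 60): n₁ = 162, n₀ = 227, n = 389; a·n₀/n = 18·227/389 = 10.5039; c·n₁/n = 66·162/389 = 27.4859
RR_MH = (22.4643 + 7.5027 + 10.5039) / (55.5804 + 25.4847 + 27.4859) = 40.4708 / 108.5509 = 0.37283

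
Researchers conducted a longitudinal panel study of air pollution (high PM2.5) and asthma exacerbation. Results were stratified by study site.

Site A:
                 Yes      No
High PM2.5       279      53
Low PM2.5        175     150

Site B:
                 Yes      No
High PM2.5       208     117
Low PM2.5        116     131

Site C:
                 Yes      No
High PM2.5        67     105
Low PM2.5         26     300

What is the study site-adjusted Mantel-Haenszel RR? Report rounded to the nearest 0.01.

RR_MH = Σ(aᵢ·n₀ᵢ/nᵢ) / Σ(cᵢ·n₁ᵢ/nᵢ), with n₁ᵢ = aᵢ+bᵢ (exposed), n₀ᵢ = cᵢ+dᵢ (unexposed), nᵢ = n₁ᵢ+n₀ᵢ.
Stratum 1 (Site A): n₁ = 332, n₀ = 325, n = 657; a·n₀/n = 279·325/657 = 138.0137; c·n₁/n = 175·332/657 = 88.4323
Stratum 2 (Site B): n₁ = 325, n₀ = 247, n = 572; a·n₀/n = 208·247/572 = 89.8182; c·n₁/n = 116·325/572 = 65.9091
Stratum 3 (Site C): n₁ = 172, n₀ = 326, n = 498; a·n₀/n = 67·326/498 = 43.8594; c·n₁/n = 26·172/498 = 8.9799
RR_MH = (138.0137 + 89.8182 + 43.8594) / (88.4323 + 65.9091 + 8.9799) = 271.6913 / 163.3213 = 1.66354

1.66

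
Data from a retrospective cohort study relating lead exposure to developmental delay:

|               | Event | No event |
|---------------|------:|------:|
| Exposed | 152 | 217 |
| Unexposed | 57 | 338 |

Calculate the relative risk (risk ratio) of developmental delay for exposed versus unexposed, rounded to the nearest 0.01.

Cells: a = 152, b = 217, c = 57, d = 338.
Risk in exposed = 152/369 = 0.41192; risk in unexposed = 57/395 = 0.14430.
RR = 0.41192 / 0.14430 = 2.85456
The risk among the exposed is 2.85 times that among the unexposed.

2.85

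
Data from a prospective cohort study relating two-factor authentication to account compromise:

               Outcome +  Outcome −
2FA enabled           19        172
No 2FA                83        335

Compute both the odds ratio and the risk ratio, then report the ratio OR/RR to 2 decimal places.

Cells: a = 19, b = 172, c = 83, d = 335.
OR = (19·335)/(172·83) = 6365/14276 = 0.44585
Risk in exposed = 19/191 = 0.09948; risk in unexposed = 83/418 = 0.19856; RR = 0.50098
OR/RR = 0.44585 / 0.50098 = 0.88997
The outcome is not rare, so the OR lies further from 1 than the RR.

0.89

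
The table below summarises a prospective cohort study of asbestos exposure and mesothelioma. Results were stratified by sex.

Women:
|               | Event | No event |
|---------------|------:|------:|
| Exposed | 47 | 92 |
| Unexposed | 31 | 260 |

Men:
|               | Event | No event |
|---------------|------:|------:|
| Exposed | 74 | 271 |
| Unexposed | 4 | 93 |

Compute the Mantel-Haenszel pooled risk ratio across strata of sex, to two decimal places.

RR_MH = Σ(aᵢ·n₀ᵢ/nᵢ) / Σ(cᵢ·n₁ᵢ/nᵢ), with n₁ᵢ = aᵢ+bᵢ (exposed), n₀ᵢ = cᵢ+dᵢ (unexposed), nᵢ = n₁ᵢ+n₀ᵢ.
Stratum 1 (Women): n₁ = 139, n₀ = 291, n = 430; a·n₀/n = 47·291/430 = 31.8070; c·n₁/n = 31·139/430 = 10.0209
Stratum 2 (Men): n₁ = 345, n₀ = 97, n = 442; a·n₀/n = 74·97/442 = 16.2398; c·n₁/n = 4·345/442 = 3.1222
RR_MH = (31.8070 + 16.2398) / (10.0209 + 3.1222) = 48.0468 / 13.1431 = 3.65567

3.66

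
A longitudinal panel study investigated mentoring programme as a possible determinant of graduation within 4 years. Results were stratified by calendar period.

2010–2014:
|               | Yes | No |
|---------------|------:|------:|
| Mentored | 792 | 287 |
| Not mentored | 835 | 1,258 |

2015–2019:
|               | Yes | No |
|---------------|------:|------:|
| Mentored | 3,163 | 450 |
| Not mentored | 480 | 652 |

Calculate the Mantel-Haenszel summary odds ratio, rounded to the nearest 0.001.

OR_MH = Σ(aᵢdᵢ/nᵢ) / Σ(bᵢcᵢ/nᵢ), where nᵢ is the stratum total.
Stratum 1 (2010–2014): n = 3172; a·d/n = 792·1258/3172 = 314.1034; b·c/n = 287·835/3172 = 75.5501
Stratum 2 (2015–2019): n = 4745; a·d/n = 3163·652/4745 = 434.6209; b·c/n = 450·480/4745 = 45.5216
OR_MH = (314.1034 + 434.6209) / (75.5501 + 45.5216) = 748.7243 / 121.0717 = 6.18414

6.184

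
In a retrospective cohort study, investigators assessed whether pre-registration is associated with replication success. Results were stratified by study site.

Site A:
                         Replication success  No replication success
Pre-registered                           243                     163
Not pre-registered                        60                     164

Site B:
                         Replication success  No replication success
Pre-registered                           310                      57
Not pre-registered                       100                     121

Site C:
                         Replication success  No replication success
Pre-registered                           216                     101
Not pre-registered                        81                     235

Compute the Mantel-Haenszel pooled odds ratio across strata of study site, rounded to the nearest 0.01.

OR_MH = Σ(aᵢdᵢ/nᵢ) / Σ(bᵢcᵢ/nᵢ), where nᵢ is the stratum total.
Stratum 1 (Site A): n = 630; a·d/n = 243·164/630 = 63.2571; b·c/n = 163·60/630 = 15.5238
Stratum 2 (Site B): n = 588; a·d/n = 310·121/588 = 63.7925; b·c/n = 57·100/588 = 9.6939
Stratum 3 (Site C): n = 633; a·d/n = 216·235/633 = 80.1896; b·c/n = 101·81/633 = 12.9242
OR_MH = (63.2571 + 63.7925 + 80.1896) / (15.5238 + 9.6939 + 12.9242) = 207.2392 / 38.1419 = 5.43338

5.43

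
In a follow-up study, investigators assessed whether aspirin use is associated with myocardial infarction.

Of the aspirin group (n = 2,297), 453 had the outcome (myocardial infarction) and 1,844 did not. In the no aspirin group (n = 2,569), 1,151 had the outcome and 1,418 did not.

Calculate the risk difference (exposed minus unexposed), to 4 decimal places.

-0.2508

From the description: a = 453, b = 1844, c = 1151, d = 1418.
Risk in exposed = 453/2297 = 0.197214; risk in unexposed = 1151/2569 = 0.448034.
Risk difference = 0.197214 − 0.448034 = -0.250820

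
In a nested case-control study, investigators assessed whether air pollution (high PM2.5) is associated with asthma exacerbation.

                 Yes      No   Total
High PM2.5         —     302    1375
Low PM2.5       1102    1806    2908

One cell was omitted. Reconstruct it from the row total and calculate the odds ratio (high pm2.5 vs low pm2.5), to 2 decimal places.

5.82

The missing cell is in the exposed row: 1375 − 302 = 1073.
So a = 1073, b = 302, c = 1102, d = 1806.
OR = (a·d)/(b·c) = (1073 × 1806) / (302 × 1102) = 1937838 / 332804 = 5.82276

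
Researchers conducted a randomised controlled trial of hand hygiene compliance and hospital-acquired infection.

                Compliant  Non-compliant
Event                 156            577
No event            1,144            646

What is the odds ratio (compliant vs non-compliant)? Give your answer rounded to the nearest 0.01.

Reading the table with exposure as columns: a = 156 (Compliant, case), b = 1144 (Compliant, non-case), c = 577 (Non-compliant, case), d = 646.
OR = (a·d)/(b·c) = (156 × 646) / (1144 × 577) = 100776 / 660088 = 0.15267
Exposure is associated with lower odds of hospital-acquired infection (OR = 0.15 < 1).

0.15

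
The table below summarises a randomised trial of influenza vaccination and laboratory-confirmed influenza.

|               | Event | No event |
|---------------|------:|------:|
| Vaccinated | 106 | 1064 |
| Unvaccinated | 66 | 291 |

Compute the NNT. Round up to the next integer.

11

Risk in treated group = 106/1170 = 0.09060; risk in control = 66/357 = 0.18487.
Absolute risk reduction = 0.18487 − 0.09060 = 0.09428
NNT = 1 / ARR = 1 / 0.09428 = 10.607 → round up → 11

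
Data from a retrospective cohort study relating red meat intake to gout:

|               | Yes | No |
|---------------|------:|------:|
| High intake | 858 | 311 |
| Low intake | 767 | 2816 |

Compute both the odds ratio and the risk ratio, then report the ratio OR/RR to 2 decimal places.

Cells: a = 858, b = 311, c = 767, d = 2816.
OR = (858·2816)/(311·767) = 2416128/238537 = 10.12894
Risk in exposed = 858/1169 = 0.73396; risk in unexposed = 767/3583 = 0.21407; RR = 3.42866
OR/RR = 10.12894 / 3.42866 = 2.95420
The outcome is not rare, so the OR lies further from 1 than the RR.

2.95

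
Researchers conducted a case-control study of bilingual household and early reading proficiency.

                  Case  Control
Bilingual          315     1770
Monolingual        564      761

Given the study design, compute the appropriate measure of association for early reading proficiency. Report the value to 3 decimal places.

0.240

Cells: a = 315, b = 1770, c = 564, d = 761.
This is a case-control study: participants were sampled on outcome status, so risks in the source population cannot be estimated directly — relative risk is not valid here. The odds ratio is the appropriate measure.
OR = (a·d)/(b·c) = (315 × 761) / (1770 × 564) = 239715 / 998280 = 0.24013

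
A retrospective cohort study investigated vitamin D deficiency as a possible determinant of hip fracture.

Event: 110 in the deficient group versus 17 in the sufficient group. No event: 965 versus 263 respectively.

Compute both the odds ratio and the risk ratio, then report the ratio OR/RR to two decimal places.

From the description: a = 110, b = 965, c = 17, d = 263.
OR = (110·263)/(965·17) = 28930/16405 = 1.76349
Risk in exposed = 110/1075 = 0.10233; risk in unexposed = 17/280 = 0.06071; RR = 1.68536
OR/RR = 1.76349 / 1.68536 = 1.04635
The outcome is not rare, so the OR lies further from 1 than the RR.

1.05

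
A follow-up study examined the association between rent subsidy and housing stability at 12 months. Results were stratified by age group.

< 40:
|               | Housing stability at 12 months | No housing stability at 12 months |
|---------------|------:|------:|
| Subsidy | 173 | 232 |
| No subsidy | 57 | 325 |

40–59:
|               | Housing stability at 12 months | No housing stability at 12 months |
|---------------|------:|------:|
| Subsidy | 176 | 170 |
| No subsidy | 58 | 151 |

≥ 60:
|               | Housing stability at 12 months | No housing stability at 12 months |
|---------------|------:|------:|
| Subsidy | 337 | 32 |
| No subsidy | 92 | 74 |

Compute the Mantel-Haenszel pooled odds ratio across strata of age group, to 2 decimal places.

4.14

OR_MH = Σ(aᵢdᵢ/nᵢ) / Σ(bᵢcᵢ/nᵢ), where nᵢ is the stratum total.
Stratum 1 (< 40): n = 787; a·d/n = 173·325/787 = 71.4422; b·c/n = 232·57/787 = 16.8030
Stratum 2 (40–59): n = 555; a·d/n = 176·151/555 = 47.8847; b·c/n = 170·58/555 = 17.7658
Stratum 3 (≥ 60): n = 535; a·d/n = 337·74/535 = 46.6131; b·c/n = 32·92/535 = 5.5028
OR_MH = (71.4422 + 47.8847 + 46.6131) / (16.8030 + 17.7658 + 5.5028) = 165.9400 / 40.0716 = 4.14108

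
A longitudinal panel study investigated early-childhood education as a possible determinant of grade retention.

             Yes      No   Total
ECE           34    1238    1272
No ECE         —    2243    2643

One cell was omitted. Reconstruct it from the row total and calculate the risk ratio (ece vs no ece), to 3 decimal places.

0.177

The missing cell is in the unexposed row: 2643 − 2243 = 400.
So a = 34, b = 1238, c = 400, d = 2243.
RR = [a/(a+b)] / [c/(c+d)] = (34/1272) / (400/2643) = 0.02673/0.15134 = 0.17662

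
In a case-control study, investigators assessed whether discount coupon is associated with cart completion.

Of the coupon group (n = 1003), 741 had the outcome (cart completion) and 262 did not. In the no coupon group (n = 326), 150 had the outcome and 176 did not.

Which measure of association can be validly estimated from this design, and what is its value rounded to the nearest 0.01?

From the description: a = 741, b = 262, c = 150, d = 176.
This is a case-control study: participants were sampled on outcome status, so risks in the source population cannot be estimated directly — relative risk is not valid here. The odds ratio is the appropriate measure.
OR = (a·d)/(b·c) = (741 × 176) / (262 × 150) = 130416 / 39300 = 3.31847

3.32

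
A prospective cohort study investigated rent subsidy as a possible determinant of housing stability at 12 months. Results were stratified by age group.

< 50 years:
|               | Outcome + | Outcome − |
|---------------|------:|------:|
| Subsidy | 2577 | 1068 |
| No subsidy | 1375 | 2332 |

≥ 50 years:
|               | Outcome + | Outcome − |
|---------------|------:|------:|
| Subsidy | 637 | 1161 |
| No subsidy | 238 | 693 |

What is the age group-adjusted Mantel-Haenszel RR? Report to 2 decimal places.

RR_MH = Σ(aᵢ·n₀ᵢ/nᵢ) / Σ(cᵢ·n₁ᵢ/nᵢ), with n₁ᵢ = aᵢ+bᵢ (exposed), n₀ᵢ = cᵢ+dᵢ (unexposed), nᵢ = n₁ᵢ+n₀ᵢ.
Stratum 1 (< 50 years): n₁ = 3645, n₀ = 3707, n = 7352; a·n₀/n = 2577·3707/7352 = 1299.3660; c·n₁/n = 1375·3645/7352 = 681.7023
Stratum 2 (≥ 50 years): n₁ = 1798, n₀ = 931, n = 2729; a·n₀/n = 637·931/2729 = 217.3129; c·n₁/n = 238·1798/2729 = 156.8062
RR_MH = (1299.3660 + 217.3129) / (681.7023 + 156.8062) = 1516.6790 / 838.5084 = 1.80878

1.81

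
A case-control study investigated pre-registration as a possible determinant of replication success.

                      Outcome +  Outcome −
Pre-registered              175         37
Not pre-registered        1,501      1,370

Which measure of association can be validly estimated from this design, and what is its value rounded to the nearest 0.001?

4.317

Cells: a = 175, b = 37, c = 1501, d = 1370.
This is a case-control study: participants were sampled on outcome status, so risks in the source population cannot be estimated directly — relative risk is not valid here. The odds ratio is the appropriate measure.
OR = (a·d)/(b·c) = (175 × 1370) / (37 × 1501) = 239750 / 55537 = 4.31694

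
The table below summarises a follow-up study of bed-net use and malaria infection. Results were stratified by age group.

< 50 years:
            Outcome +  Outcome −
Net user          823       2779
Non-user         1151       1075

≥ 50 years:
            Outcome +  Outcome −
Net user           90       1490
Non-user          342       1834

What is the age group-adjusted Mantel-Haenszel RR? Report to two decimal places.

0.43

RR_MH = Σ(aᵢ·n₀ᵢ/nᵢ) / Σ(cᵢ·n₁ᵢ/nᵢ), with n₁ᵢ = aᵢ+bᵢ (exposed), n₀ᵢ = cᵢ+dᵢ (unexposed), nᵢ = n₁ᵢ+n₀ᵢ.
Stratum 1 (< 50 years): n₁ = 3602, n₀ = 2226, n = 5828; a·n₀/n = 823·2226/5828 = 314.3442; c·n₁/n = 1151·3602/5828 = 711.3765
Stratum 2 (≥ 50 years): n₁ = 1580, n₀ = 2176, n = 3756; a·n₀/n = 90·2176/3756 = 52.1406; c·n₁/n = 342·1580/3756 = 143.8658
RR_MH = (314.3442 + 52.1406) / (711.3765 + 143.8658) = 366.4848 / 855.2423 = 0.42852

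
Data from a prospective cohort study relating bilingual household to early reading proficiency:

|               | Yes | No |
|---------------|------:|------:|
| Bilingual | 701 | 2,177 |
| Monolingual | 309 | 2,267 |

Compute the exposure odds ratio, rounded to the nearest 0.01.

2.36

Cells: a = 701, b = 2177, c = 309, d = 2267.
OR = (a·d)/(b·c) = (701 × 2267) / (2177 × 309) = 1589167 / 672693 = 2.36240
The odds of early reading proficiency are about 2.36 times as high in the bilingual group.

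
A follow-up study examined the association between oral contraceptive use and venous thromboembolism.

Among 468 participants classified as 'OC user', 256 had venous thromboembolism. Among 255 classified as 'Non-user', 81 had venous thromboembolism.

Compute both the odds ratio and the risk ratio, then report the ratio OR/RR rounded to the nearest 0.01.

1.51

From the description: a = 256, b = 212, c = 81, d = 174.
OR = (256·174)/(212·81) = 44544/17172 = 2.59399
Risk in exposed = 256/468 = 0.54701; risk in unexposed = 81/255 = 0.31765; RR = 1.72206
OR/RR = 2.59399 / 1.72206 = 1.50633
The outcome is not rare, so the OR lies further from 1 than the RR.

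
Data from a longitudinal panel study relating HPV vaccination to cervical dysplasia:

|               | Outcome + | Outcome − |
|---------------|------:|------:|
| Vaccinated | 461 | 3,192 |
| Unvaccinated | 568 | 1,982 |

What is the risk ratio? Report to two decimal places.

Cells: a = 461, b = 3192, c = 568, d = 1982.
Risk in exposed = 461/3653 = 0.12620; risk in unexposed = 568/2550 = 0.22275.
RR = 0.12620 / 0.22275 = 0.56656
The risk is 43% lower among the exposed than among the unexposed.

0.57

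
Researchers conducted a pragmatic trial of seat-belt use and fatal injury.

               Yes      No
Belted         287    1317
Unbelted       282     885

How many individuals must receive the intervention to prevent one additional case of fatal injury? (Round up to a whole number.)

16

Risk in treated group = 287/1604 = 0.17893; risk in control = 282/1167 = 0.24165.
Absolute risk reduction = 0.24165 − 0.17893 = 0.06272
NNT = 1 / ARR = 1 / 0.06272 = 15.944 → round up → 16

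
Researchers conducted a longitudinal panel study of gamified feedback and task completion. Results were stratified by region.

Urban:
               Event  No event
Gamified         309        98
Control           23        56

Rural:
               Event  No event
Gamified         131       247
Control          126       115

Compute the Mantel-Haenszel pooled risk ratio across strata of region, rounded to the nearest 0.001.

RR_MH = Σ(aᵢ·n₀ᵢ/nᵢ) / Σ(cᵢ·n₁ᵢ/nᵢ), with n₁ᵢ = aᵢ+bᵢ (exposed), n₀ᵢ = cᵢ+dᵢ (unexposed), nᵢ = n₁ᵢ+n₀ᵢ.
Stratum 1 (Urban): n₁ = 407, n₀ = 79, n = 486; a·n₀/n = 309·79/486 = 50.2284; c·n₁/n = 23·407/486 = 19.2613
Stratum 2 (Rural): n₁ = 378, n₀ = 241, n = 619; a·n₀/n = 131·241/619 = 51.0032; c·n₁/n = 126·378/619 = 76.9435
RR_MH = (50.2284 + 51.0032) / (19.2613 + 76.9435) = 101.2316 / 96.2048 = 1.05225

1.052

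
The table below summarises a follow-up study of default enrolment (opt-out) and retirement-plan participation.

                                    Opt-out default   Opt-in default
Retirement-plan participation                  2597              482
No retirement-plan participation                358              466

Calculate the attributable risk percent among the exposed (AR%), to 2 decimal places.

42.15

Reading the table with exposure as columns: a = 2597 (Opt-out default, case), b = 358 (Opt-out default, non-case), c = 482 (Opt-in default, case), d = 466.
Risk in exposed = 2597/2955 = 0.87885; risk in unexposed = 482/948 = 0.50844.
RR = 0.87885/0.50844 = 1.72853
AR% = (RR − 1)/RR × 100 = (1.72853 − 1)/1.72853 × 100 = 42.1472%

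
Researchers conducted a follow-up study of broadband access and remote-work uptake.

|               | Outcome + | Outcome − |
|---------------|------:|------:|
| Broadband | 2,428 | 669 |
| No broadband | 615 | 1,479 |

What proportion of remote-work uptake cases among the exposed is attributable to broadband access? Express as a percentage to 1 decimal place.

Cells: a = 2428, b = 669, c = 615, d = 1479.
Risk in exposed = 2428/3097 = 0.78398; risk in unexposed = 615/2094 = 0.29370.
RR = 0.78398/0.29370 = 2.66937
AR% = (RR − 1)/RR × 100 = (2.66937 − 1)/2.66937 × 100 = 62.5380%

62.5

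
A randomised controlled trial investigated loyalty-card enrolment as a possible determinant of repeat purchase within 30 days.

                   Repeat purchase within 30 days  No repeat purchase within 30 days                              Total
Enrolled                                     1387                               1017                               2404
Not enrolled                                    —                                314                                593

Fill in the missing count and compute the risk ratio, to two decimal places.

The missing cell is in the unexposed row: 593 − 314 = 279.
So a = 1387, b = 1017, c = 279, d = 314.
RR = [a/(a+b)] / [c/(c+d)] = (1387/2404) / (279/593) = 0.57696/0.47049 = 1.22629

1.23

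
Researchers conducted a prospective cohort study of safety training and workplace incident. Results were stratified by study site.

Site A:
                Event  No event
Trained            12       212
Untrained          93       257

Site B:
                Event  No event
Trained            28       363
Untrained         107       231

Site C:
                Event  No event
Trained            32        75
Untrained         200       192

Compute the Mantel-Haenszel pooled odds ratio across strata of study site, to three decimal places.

0.226

OR_MH = Σ(aᵢdᵢ/nᵢ) / Σ(bᵢcᵢ/nᵢ), where nᵢ is the stratum total.
Stratum 1 (Site A): n = 574; a·d/n = 12·257/574 = 5.3728; b·c/n = 212·93/574 = 34.3484
Stratum 2 (Site B): n = 729; a·d/n = 28·231/729 = 8.8724; b·c/n = 363·107/729 = 53.2798
Stratum 3 (Site C): n = 499; a·d/n = 32·192/499 = 12.3126; b·c/n = 75·200/499 = 30.0601
OR_MH = (5.3728 + 8.8724 + 12.3126) / (34.3484 + 53.2798 + 30.0601) = 26.5579 / 117.6884 = 0.22566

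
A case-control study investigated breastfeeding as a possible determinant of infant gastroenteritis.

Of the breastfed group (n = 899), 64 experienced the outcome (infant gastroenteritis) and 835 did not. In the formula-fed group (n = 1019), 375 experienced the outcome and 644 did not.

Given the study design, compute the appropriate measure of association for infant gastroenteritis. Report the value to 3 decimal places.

0.132

From the description: a = 64, b = 835, c = 375, d = 644.
This is a case-control study: participants were sampled on outcome status, so risks in the source population cannot be estimated directly — relative risk is not valid here. The odds ratio is the appropriate measure.
OR = (a·d)/(b·c) = (64 × 644) / (835 × 375) = 41216 / 313125 = 0.13163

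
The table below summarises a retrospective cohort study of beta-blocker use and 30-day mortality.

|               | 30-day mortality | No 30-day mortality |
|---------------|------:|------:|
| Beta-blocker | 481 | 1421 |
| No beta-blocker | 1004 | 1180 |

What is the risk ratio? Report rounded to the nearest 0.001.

0.550

Cells: a = 481, b = 1421, c = 1004, d = 1180.
Risk in exposed = 481/1902 = 0.25289; risk in unexposed = 1004/2184 = 0.45971.
RR = 0.25289 / 0.45971 = 0.55011
The risk is 45% lower among the exposed than among the unexposed.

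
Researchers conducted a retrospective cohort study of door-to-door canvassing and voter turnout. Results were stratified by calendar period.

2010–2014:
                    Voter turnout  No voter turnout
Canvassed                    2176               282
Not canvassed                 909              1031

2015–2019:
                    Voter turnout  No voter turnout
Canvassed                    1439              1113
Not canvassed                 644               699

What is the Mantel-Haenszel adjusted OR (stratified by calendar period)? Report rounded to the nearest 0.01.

3.17

OR_MH = Σ(aᵢdᵢ/nᵢ) / Σ(bᵢcᵢ/nᵢ), where nᵢ is the stratum total.
Stratum 1 (2010–2014): n = 4398; a·d/n = 2176·1031/4398 = 510.1082; b·c/n = 282·909/4398 = 58.2851
Stratum 2 (2015–2019): n = 3895; a·d/n = 1439·699/3895 = 258.2442; b·c/n = 1113·644/3895 = 184.0236
OR_MH = (510.1082 + 258.2442) / (58.2851 + 184.0236) = 768.3524 / 242.3087 = 3.17096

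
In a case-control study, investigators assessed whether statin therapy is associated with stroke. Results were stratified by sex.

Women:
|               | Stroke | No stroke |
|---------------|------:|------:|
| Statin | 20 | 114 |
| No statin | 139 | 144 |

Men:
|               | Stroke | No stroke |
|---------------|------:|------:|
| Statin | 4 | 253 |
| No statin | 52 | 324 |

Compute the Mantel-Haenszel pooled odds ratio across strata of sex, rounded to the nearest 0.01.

0.15

OR_MH = Σ(aᵢdᵢ/nᵢ) / Σ(bᵢcᵢ/nᵢ), where nᵢ is the stratum total.
Stratum 1 (Women): n = 417; a·d/n = 20·144/417 = 6.9065; b·c/n = 114·139/417 = 38.0000
Stratum 2 (Men): n = 633; a·d/n = 4·324/633 = 2.0474; b·c/n = 253·52/633 = 20.7836
OR_MH = (6.9065 + 2.0474) / (38.0000 + 20.7836) = 8.9539 / 58.7836 = 0.15232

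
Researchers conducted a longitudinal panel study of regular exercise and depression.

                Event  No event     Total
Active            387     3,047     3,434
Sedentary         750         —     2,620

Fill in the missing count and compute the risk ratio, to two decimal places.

The missing cell is in the unexposed row: 2620 − 750 = 1870.
So a = 387, b = 3047, c = 750, d = 1870.
RR = [a/(a+b)] / [c/(c+d)] = (387/3434) / (750/2620) = 0.11270/0.28626 = 0.39369

0.39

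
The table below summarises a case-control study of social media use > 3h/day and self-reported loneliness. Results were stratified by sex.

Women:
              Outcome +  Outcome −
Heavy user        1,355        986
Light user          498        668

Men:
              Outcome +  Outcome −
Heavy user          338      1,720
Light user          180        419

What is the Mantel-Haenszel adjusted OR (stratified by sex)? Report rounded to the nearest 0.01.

1.21

OR_MH = Σ(aᵢdᵢ/nᵢ) / Σ(bᵢcᵢ/nᵢ), where nᵢ is the stratum total.
Stratum 1 (Women): n = 3507; a·d/n = 1355·668/3507 = 258.0952; b·c/n = 986·498/3507 = 140.0137
Stratum 2 (Men): n = 2657; a·d/n = 338·419/2657 = 53.3015; b·c/n = 1720·180/2657 = 116.5224
OR_MH = (258.0952 + 53.3015) / (140.0137 + 116.5224) = 311.3967 / 256.5361 = 1.21385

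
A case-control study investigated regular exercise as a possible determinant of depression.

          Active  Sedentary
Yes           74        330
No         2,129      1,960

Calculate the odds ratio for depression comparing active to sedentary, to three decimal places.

Reading the table with exposure as columns: a = 74 (Active, case), b = 2129 (Active, non-case), c = 330 (Sedentary, case), d = 1960.
OR = (a·d)/(b·c) = (74 × 1960) / (2129 × 330) = 145040 / 702570 = 0.20644
Exposure is associated with lower odds of depression (OR = 0.21 < 1).

0.206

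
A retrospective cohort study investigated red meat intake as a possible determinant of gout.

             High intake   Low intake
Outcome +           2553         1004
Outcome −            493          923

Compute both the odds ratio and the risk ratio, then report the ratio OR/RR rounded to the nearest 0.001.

2.959

Reading the table with exposure as columns: a = 2553 (High intake, case), b = 493 (High intake, non-case), c = 1004 (Low intake, case), d = 923.
OR = (2553·923)/(493·1004) = 2356419/494972 = 4.76071
Risk in exposed = 2553/3046 = 0.83815; risk in unexposed = 1004/1927 = 0.52102; RR = 1.60868
OR/RR = 4.76071 / 1.60868 = 2.95940
The outcome is not rare, so the OR lies further from 1 than the RR.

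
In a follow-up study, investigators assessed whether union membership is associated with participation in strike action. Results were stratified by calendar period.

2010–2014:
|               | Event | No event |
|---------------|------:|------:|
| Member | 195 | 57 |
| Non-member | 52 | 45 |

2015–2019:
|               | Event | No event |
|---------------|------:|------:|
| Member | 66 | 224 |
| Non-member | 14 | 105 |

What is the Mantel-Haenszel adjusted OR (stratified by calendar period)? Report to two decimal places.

OR_MH = Σ(aᵢdᵢ/nᵢ) / Σ(bᵢcᵢ/nᵢ), where nᵢ is the stratum total.
Stratum 1 (2010–2014): n = 349; a·d/n = 195·45/349 = 25.1433; b·c/n = 57·52/349 = 8.4928
Stratum 2 (2015–2019): n = 409; a·d/n = 66·105/409 = 16.9438; b·c/n = 224·14/409 = 7.6675
OR_MH = (25.1433 + 16.9438) / (8.4928 + 7.6675) = 42.0870 / 16.1603 = 2.60434

2.60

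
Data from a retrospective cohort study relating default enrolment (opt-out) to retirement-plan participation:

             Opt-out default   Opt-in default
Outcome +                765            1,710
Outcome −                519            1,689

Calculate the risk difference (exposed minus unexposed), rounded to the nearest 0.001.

0.093

Reading the table with exposure as columns: a = 765 (Opt-out default, case), b = 519 (Opt-out default, non-case), c = 1710 (Opt-in default, case), d = 1689.
Risk in exposed = 765/1284 = 0.595794; risk in unexposed = 1710/3399 = 0.503089.
Risk difference = 0.595794 − 0.503089 = 0.092705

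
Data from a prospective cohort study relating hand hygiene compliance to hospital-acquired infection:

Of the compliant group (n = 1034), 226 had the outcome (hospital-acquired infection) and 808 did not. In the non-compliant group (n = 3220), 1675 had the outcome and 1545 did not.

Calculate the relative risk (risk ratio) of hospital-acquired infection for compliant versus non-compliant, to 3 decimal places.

0.420

From the description: a = 226, b = 808, c = 1675, d = 1545.
Risk in exposed = 226/1034 = 0.21857; risk in unexposed = 1675/3220 = 0.52019.
RR = 0.21857 / 0.52019 = 0.42017
The risk is 58% lower among the exposed than among the unexposed.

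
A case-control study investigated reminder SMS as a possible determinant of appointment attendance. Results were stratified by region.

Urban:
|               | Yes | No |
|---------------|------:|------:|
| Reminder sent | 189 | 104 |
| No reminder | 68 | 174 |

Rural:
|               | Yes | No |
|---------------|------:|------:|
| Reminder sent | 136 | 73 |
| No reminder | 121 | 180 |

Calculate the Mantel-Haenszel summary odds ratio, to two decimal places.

3.58

OR_MH = Σ(aᵢdᵢ/nᵢ) / Σ(bᵢcᵢ/nᵢ), where nᵢ is the stratum total.
Stratum 1 (Urban): n = 535; a·d/n = 189·174/535 = 61.4692; b·c/n = 104·68/535 = 13.2187
Stratum 2 (Rural): n = 510; a·d/n = 136·180/510 = 48.0000; b·c/n = 73·121/510 = 17.3196
OR_MH = (61.4692 + 48.0000) / (13.2187 + 17.3196) = 109.4692 / 30.5383 = 3.58465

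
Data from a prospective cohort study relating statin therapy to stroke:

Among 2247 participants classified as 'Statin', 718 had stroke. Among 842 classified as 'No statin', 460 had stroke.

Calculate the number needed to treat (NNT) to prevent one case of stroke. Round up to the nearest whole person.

5

Risk in treated group = 718/2247 = 0.31954; risk in control = 460/842 = 0.54632.
Absolute risk reduction = 0.54632 − 0.31954 = 0.22678
NNT = 1 / ARR = 1 / 0.22678 = 4.410 → round up → 5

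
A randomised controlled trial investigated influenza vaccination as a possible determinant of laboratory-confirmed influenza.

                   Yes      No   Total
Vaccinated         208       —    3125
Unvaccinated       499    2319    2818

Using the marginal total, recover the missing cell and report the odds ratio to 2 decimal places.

0.33

The missing cell is in the exposed row: 3125 − 208 = 2917.
So a = 208, b = 2917, c = 499, d = 2319.
OR = (a·d)/(b·c) = (208 × 2319) / (2917 × 499) = 482352 / 1455583 = 0.33138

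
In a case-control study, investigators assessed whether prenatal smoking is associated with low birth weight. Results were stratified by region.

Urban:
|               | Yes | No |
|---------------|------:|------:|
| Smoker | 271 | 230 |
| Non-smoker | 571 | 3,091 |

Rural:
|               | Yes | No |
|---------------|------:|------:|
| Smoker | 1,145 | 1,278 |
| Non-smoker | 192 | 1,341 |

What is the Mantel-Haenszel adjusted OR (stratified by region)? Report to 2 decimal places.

6.30

OR_MH = Σ(aᵢdᵢ/nᵢ) / Σ(bᵢcᵢ/nᵢ), where nᵢ is the stratum total.
Stratum 1 (Urban): n = 4163; a·d/n = 271·3091/4163 = 201.2157; b·c/n = 230·571/4163 = 31.5470
Stratum 2 (Rural): n = 3956; a·d/n = 1145·1341/3956 = 388.1307; b·c/n = 1278·192/3956 = 62.0263
OR_MH = (201.2157 + 388.1307) / (31.5470 + 62.0263) = 589.3464 / 93.5733 = 6.29824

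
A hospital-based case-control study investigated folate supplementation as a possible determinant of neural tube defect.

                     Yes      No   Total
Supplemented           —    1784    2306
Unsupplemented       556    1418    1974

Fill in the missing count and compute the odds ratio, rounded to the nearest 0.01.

The missing cell is in the exposed row: 2306 − 1784 = 522.
So a = 522, b = 1784, c = 556, d = 1418.
OR = (a·d)/(b·c) = (522 × 1418) / (1784 × 556) = 740196 / 991904 = 0.74624

0.75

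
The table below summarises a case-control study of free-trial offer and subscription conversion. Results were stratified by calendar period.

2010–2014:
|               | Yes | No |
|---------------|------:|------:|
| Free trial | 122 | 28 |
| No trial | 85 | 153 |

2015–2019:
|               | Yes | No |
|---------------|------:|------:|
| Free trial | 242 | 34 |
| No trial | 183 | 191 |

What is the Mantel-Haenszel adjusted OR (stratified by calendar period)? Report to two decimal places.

7.59

OR_MH = Σ(aᵢdᵢ/nᵢ) / Σ(bᵢcᵢ/nᵢ), where nᵢ is the stratum total.
Stratum 1 (2010–2014): n = 388; a·d/n = 122·153/388 = 48.1082; b·c/n = 28·85/388 = 6.1340
Stratum 2 (2015–2019): n = 650; a·d/n = 242·191/650 = 71.1108; b·c/n = 34·183/650 = 9.5723
OR_MH = (48.1082 + 71.1108) / (6.1340 + 9.5723) = 119.2190 / 15.7063 = 7.59051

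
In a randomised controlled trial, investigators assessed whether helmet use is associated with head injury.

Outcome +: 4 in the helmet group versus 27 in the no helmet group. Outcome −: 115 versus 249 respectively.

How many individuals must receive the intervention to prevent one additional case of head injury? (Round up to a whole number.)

Risk in treated group = 4/119 = 0.03361; risk in control = 27/276 = 0.09783.
Absolute risk reduction = 0.09783 − 0.03361 = 0.06421
NNT = 1 / ARR = 1 / 0.06421 = 15.573 → round up → 16

16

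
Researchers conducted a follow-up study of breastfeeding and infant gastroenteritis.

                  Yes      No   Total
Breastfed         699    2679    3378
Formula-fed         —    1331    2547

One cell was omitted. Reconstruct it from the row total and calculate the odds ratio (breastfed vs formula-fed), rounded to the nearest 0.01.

0.29

The missing cell is in the unexposed row: 2547 − 1331 = 1216.
So a = 699, b = 2679, c = 1216, d = 1331.
OR = (a·d)/(b·c) = (699 × 1331) / (2679 × 1216) = 930369 / 3257664 = 0.28559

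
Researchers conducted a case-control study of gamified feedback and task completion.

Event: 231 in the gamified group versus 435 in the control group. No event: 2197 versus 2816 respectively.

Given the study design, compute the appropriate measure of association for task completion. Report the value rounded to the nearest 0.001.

0.681

From the description: a = 231, b = 2197, c = 435, d = 2816.
This is a case-control study: participants were sampled on outcome status, so risks in the source population cannot be estimated directly — relative risk is not valid here. The odds ratio is the appropriate measure.
OR = (a·d)/(b·c) = (231 × 2816) / (2197 × 435) = 650496 / 955695 = 0.68065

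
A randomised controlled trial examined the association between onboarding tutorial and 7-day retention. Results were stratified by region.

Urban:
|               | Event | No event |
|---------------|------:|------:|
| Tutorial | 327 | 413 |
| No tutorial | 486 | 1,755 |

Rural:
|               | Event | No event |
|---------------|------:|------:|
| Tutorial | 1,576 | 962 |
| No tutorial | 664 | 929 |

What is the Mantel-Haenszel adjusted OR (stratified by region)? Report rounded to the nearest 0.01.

OR_MH = Σ(aᵢdᵢ/nᵢ) / Σ(bᵢcᵢ/nᵢ), where nᵢ is the stratum total.
Stratum 1 (Urban): n = 2981; a·d/n = 327·1755/2981 = 192.5143; b·c/n = 413·486/2981 = 67.3324
Stratum 2 (Rural): n = 4131; a·d/n = 1576·929/4131 = 354.4188; b·c/n = 962·664/4131 = 154.6279
OR_MH = (192.5143 + 354.4188) / (67.3324 + 154.6279) = 546.9330 / 221.9604 = 2.46410

2.46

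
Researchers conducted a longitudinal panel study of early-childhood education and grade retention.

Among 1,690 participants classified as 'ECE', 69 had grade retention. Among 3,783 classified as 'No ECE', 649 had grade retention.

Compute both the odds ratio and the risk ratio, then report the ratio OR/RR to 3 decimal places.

From the description: a = 69, b = 1621, c = 649, d = 3134.
OR = (69·3134)/(1621·649) = 216246/1052029 = 0.20555
Risk in exposed = 69/1690 = 0.04083; risk in unexposed = 649/3783 = 0.17156; RR = 0.23799
OR/RR = 0.20555 / 0.23799 = 0.86371
The outcome is not rare, so the OR lies further from 1 than the RR.

0.864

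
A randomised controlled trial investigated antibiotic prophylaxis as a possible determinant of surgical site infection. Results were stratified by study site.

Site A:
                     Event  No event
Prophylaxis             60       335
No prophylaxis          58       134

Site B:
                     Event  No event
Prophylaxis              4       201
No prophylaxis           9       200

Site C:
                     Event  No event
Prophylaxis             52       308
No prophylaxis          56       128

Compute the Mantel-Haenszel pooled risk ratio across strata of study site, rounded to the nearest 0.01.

0.49

RR_MH = Σ(aᵢ·n₀ᵢ/nᵢ) / Σ(cᵢ·n₁ᵢ/nᵢ), with n₁ᵢ = aᵢ+bᵢ (exposed), n₀ᵢ = cᵢ+dᵢ (unexposed), nᵢ = n₁ᵢ+n₀ᵢ.
Stratum 1 (Site A): n₁ = 395, n₀ = 192, n = 587; a·n₀/n = 60·192/587 = 19.6252; c·n₁/n = 58·395/587 = 39.0290
Stratum 2 (Site B): n₁ = 205, n₀ = 209, n = 414; a·n₀/n = 4·209/414 = 2.0193; c·n₁/n = 9·205/414 = 4.4565
Stratum 3 (Site C): n₁ = 360, n₀ = 184, n = 544; a·n₀/n = 52·184/544 = 17.5882; c·n₁/n = 56·360/544 = 37.0588
RR_MH = (19.6252 + 2.0193 + 17.5882) / (39.0290 + 4.4565 + 37.0588) = 39.2328 / 80.5443 = 0.48710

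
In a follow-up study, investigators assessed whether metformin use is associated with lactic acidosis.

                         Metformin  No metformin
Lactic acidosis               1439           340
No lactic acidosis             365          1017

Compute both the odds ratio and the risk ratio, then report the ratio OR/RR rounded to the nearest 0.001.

Reading the table with exposure as columns: a = 1439 (Metformin, case), b = 365 (Metformin, non-case), c = 340 (No metformin, case), d = 1017.
OR = (1439·1017)/(365·340) = 1463463/124100 = 11.79261
Risk in exposed = 1439/1804 = 0.79767; risk in unexposed = 340/1357 = 0.25055; RR = 3.18365
OR/RR = 11.79261 / 3.18365 = 3.70412
The outcome is not rare, so the OR lies further from 1 than the RR.

3.704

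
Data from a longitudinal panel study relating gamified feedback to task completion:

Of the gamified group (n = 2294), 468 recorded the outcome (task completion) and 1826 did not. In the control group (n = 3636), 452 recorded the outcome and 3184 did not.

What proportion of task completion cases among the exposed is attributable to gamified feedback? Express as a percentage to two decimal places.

From the description: a = 468, b = 1826, c = 452, d = 3184.
Risk in exposed = 468/2294 = 0.20401; risk in unexposed = 452/3636 = 0.12431.
RR = 0.20401/0.12431 = 1.64111
AR% = (RR − 1)/RR × 100 = (1.64111 − 1)/1.64111 × 100 = 39.0657%

39.07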